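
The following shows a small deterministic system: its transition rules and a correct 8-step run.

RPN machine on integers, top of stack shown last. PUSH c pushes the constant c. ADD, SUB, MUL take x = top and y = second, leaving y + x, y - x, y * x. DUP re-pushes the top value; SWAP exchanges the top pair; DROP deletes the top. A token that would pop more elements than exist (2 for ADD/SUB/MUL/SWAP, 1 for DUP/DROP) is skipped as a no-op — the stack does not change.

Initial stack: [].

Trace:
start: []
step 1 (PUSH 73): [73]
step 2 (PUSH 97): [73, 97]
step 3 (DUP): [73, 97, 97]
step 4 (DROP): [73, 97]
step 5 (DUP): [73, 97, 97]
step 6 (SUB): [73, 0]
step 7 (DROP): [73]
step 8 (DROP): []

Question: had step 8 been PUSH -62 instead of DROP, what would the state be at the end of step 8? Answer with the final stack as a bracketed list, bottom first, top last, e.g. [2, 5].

(re-executing from step 8 with the substitution; state before step 8: [73])
step 8 (PUSH -62): [73, -62]

[73, -62]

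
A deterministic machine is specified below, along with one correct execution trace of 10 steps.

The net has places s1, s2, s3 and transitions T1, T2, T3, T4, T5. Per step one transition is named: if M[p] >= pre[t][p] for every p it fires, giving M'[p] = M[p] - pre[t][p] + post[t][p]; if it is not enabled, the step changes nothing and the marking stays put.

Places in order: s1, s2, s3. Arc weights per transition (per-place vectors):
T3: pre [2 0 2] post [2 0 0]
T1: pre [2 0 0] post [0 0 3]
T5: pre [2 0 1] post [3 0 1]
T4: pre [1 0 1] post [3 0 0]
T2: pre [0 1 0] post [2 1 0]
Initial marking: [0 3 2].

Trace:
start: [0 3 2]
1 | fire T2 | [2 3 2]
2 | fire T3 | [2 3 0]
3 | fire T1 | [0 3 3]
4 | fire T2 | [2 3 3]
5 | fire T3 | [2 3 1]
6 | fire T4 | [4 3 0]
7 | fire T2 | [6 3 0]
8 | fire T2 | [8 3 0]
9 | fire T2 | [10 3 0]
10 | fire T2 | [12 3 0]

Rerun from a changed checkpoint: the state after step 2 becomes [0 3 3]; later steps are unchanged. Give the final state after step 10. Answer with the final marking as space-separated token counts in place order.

12 3 0

state after step 2 := [0 3 3]
3 | fire T1 | [0 3 3]
4 | fire T2 | [2 3 3]
5 | fire T3 | [2 3 1]
6 | fire T4 | [4 3 0]
7 | fire T2 | [6 3 0]
8 | fire T2 | [8 3 0]
9 | fire T2 | [10 3 0]
10 | fire T2 | [12 3 0]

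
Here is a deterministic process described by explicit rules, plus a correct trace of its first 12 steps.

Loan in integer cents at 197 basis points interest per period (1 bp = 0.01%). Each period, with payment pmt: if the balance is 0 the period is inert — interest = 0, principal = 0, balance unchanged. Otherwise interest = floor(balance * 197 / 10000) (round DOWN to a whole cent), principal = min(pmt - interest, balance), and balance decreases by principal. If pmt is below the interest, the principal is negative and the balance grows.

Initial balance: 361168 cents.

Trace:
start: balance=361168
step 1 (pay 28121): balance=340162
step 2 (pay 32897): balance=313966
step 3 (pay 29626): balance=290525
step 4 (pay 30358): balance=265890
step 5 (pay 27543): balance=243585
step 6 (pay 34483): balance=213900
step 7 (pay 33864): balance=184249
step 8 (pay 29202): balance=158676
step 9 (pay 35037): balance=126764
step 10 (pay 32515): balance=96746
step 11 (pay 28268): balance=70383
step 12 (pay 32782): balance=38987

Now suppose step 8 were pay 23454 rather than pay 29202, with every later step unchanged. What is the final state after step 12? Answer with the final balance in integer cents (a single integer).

(re-executing from step 8 with the substitution; state before step 8: balance=184249)
step 8 (pay 23454): balance=164424
step 9 (pay 35037): balance=132626
step 10 (pay 32515): balance=102723
step 11 (pay 28268): balance=76478
step 12 (pay 32782): balance=45202

45202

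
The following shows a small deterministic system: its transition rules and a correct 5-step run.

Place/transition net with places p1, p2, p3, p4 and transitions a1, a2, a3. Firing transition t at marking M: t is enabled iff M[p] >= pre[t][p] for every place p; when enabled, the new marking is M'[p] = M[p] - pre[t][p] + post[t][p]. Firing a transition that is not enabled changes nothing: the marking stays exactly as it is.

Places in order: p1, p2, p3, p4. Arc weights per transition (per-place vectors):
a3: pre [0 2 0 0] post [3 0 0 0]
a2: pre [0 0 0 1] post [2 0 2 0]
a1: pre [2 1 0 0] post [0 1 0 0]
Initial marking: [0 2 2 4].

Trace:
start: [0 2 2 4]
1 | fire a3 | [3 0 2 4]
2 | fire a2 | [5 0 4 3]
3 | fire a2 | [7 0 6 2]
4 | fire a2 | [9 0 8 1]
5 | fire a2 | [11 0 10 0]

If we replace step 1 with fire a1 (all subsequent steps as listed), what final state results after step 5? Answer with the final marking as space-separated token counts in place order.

(re-executing from step 1 with the substitution; state before step 1: [0 2 2 4])
1 | fire a1 | [0 2 2 4]
2 | fire a2 | [2 2 4 3]
3 | fire a2 | [4 2 6 2]
4 | fire a2 | [6 2 8 1]
5 | fire a2 | [8 2 10 0]

8 2 10 0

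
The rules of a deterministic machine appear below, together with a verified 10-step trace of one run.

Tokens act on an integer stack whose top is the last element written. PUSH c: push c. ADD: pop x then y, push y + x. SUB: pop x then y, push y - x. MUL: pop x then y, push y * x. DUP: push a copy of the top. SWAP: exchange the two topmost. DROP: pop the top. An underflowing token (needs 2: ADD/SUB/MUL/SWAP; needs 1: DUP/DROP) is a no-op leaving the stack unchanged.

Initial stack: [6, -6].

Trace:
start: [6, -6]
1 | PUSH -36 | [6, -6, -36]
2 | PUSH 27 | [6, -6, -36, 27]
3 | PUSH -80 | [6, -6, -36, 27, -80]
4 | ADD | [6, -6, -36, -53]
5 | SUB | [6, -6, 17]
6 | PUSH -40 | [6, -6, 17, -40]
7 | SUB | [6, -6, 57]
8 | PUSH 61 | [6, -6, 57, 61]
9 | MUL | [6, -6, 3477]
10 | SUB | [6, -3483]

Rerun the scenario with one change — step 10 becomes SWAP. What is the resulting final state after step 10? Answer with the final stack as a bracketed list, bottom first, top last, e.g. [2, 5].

[6, 3477, -6]

(re-executing from step 10 with the substitution; state before step 10: [6, -6, 3477])
10 | SWAP | [6, 3477, -6]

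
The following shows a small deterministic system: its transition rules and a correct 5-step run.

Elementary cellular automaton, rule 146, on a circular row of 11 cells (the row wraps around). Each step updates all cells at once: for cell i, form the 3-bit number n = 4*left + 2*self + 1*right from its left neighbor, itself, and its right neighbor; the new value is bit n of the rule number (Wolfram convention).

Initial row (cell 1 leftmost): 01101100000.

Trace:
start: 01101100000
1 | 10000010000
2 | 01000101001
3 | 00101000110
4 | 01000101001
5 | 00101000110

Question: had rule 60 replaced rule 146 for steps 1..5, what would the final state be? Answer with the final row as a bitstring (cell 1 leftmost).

(re-executing steps 1..5 under rule 60; state before step 1: 01101100000)
1 | 01011010000
2 | 01110111000
3 | 01001100100
4 | 01101010110
5 | 01011111101

01011111101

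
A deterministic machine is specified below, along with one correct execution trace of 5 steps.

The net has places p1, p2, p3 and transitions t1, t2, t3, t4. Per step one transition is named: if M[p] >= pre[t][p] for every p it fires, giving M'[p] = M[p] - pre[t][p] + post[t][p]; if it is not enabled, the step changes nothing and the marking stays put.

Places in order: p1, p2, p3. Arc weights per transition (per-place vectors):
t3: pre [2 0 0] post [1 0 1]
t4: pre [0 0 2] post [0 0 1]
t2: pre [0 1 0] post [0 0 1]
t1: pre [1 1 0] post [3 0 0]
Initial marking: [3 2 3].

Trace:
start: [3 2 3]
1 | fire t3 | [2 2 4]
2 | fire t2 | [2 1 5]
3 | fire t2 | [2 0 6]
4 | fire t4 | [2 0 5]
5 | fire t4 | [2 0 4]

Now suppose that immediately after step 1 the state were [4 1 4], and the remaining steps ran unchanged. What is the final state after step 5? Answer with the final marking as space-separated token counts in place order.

state after step 1 := [4 1 4]
2 | fire t2 | [4 0 5]
3 | fire t2 | [4 0 5]
4 | fire t4 | [4 0 4]
5 | fire t4 | [4 0 3]

4 0 3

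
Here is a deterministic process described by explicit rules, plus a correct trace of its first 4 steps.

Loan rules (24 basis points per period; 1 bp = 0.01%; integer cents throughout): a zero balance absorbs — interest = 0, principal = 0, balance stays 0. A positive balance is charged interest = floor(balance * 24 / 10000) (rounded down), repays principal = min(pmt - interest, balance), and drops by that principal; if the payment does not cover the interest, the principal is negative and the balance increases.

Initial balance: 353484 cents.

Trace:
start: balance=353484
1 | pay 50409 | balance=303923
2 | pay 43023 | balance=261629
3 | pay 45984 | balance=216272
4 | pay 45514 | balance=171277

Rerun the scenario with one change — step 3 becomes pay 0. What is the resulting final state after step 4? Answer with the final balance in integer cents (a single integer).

(re-executing from step 3 with the substitution; state before step 3: balance=261629)
3 | pay 0 | balance=262256
4 | pay 45514 | balance=217371

217371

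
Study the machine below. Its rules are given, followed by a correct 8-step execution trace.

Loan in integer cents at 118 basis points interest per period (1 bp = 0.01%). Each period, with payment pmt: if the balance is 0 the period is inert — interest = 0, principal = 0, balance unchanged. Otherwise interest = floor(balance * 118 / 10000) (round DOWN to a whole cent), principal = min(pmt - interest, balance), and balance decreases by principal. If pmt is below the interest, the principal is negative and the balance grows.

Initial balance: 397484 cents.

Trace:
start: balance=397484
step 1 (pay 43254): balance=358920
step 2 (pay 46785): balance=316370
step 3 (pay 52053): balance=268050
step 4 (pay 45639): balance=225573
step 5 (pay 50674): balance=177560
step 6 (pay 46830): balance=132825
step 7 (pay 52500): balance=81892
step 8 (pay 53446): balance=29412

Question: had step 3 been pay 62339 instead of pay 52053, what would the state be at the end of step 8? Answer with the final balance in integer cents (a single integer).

(re-executing from step 3 with the substitution; state before step 3: balance=316370)
step 3 (pay 62339): balance=257764
step 4 (pay 45639): balance=215166
step 5 (pay 50674): balance=167030
step 6 (pay 46830): balance=122170
step 7 (pay 52500): balance=71111
step 8 (pay 53446): balance=18504

18504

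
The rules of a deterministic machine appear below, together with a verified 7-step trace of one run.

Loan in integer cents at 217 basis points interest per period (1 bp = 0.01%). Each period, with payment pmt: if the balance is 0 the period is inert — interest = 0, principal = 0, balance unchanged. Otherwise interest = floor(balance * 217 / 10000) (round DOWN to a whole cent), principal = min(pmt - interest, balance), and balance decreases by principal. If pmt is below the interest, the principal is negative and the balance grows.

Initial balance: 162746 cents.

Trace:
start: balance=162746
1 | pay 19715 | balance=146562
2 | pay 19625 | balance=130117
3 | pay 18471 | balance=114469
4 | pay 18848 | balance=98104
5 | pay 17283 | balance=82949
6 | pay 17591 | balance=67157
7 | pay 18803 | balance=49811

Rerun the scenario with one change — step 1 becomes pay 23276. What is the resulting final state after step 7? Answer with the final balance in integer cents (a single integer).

(re-executing from step 1 with the substitution; state before step 1: balance=162746)
1 | pay 23276 | balance=143001
2 | pay 19625 | balance=126479
3 | pay 18471 | balance=110752
4 | pay 18848 | balance=94307
5 | pay 17283 | balance=79070
6 | pay 17591 | balance=63194
7 | pay 18803 | balance=45762

45762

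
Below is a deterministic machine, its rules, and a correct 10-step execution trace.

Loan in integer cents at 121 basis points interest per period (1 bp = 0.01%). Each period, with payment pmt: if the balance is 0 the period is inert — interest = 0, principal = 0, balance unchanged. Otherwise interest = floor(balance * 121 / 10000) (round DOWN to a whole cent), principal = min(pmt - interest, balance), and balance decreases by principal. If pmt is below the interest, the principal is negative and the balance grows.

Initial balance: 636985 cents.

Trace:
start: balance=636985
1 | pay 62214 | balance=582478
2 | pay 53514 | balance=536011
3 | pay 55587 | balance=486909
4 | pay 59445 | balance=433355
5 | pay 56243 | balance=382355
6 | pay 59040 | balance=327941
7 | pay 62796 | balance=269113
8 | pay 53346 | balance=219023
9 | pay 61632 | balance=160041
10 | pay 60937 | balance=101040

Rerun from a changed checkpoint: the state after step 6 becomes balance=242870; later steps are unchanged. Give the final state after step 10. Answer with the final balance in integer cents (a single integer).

11775

state after step 6 := balance=242870
7 | pay 62796 | balance=183012
8 | pay 53346 | balance=131880
9 | pay 61632 | balance=71843
10 | pay 60937 | balance=11775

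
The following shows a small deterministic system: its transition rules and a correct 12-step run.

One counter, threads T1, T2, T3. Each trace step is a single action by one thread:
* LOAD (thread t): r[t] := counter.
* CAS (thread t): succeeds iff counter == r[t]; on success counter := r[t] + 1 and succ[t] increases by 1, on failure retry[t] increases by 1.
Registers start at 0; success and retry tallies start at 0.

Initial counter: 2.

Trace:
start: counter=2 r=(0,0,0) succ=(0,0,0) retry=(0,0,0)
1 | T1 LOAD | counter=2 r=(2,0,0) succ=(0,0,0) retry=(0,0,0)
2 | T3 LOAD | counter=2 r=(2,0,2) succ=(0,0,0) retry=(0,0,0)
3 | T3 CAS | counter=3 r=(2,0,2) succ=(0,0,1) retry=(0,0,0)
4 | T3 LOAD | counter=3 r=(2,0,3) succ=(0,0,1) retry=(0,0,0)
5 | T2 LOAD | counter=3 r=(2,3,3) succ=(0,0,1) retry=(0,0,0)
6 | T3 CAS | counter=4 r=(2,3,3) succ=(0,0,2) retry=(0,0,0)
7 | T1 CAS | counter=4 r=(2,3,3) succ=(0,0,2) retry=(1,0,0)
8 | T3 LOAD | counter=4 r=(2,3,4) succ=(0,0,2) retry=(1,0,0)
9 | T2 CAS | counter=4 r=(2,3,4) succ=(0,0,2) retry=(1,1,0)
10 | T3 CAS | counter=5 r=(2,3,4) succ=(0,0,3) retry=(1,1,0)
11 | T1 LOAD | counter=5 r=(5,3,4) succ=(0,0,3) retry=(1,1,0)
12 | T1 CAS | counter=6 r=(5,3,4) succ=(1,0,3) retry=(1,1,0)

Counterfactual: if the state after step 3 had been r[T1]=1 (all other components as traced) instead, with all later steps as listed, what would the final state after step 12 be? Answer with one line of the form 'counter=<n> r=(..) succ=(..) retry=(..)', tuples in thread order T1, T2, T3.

state after step 3 := counter=3 r=(1,0,2) succ=(0,0,1) retry=(0,0,0)
4 | T3 LOAD | counter=3 r=(1,0,3) succ=(0,0,1) retry=(0,0,0)
5 | T2 LOAD | counter=3 r=(1,3,3) succ=(0,0,1) retry=(0,0,0)
6 | T3 CAS | counter=4 r=(1,3,3) succ=(0,0,2) retry=(0,0,0)
7 | T1 CAS | counter=4 r=(1,3,3) succ=(0,0,2) retry=(1,0,0)
8 | T3 LOAD | counter=4 r=(1,3,4) succ=(0,0,2) retry=(1,0,0)
9 | T2 CAS | counter=4 r=(1,3,4) succ=(0,0,2) retry=(1,1,0)
10 | T3 CAS | counter=5 r=(1,3,4) succ=(0,0,3) retry=(1,1,0)
11 | T1 LOAD | counter=5 r=(5,3,4) succ=(0,0,3) retry=(1,1,0)
12 | T1 CAS | counter=6 r=(5,3,4) succ=(1,0,3) retry=(1,1,0)

counter=6 r=(5,3,4) succ=(1,0,3) retry=(1,1,0)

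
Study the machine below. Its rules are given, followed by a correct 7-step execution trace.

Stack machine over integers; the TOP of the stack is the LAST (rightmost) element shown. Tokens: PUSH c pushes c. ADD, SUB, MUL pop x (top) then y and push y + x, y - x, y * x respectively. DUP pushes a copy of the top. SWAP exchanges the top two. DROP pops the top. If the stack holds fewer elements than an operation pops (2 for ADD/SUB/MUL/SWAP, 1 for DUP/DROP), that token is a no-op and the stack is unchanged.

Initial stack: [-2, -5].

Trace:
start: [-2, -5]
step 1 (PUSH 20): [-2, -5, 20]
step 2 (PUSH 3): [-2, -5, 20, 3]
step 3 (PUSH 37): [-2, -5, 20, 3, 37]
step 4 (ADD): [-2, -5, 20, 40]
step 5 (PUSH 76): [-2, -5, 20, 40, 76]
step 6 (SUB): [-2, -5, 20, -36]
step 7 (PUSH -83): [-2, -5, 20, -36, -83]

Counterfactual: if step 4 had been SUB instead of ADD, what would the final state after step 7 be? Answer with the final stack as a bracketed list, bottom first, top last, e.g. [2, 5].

(re-executing from step 4 with the substitution; state before step 4: [-2, -5, 20, 3, 37])
step 4 (SUB): [-2, -5, 20, -34]
step 5 (PUSH 76): [-2, -5, 20, -34, 76]
step 6 (SUB): [-2, -5, 20, -110]
step 7 (PUSH -83): [-2, -5, 20, -110, -83]

[-2, -5, 20, -110, -83]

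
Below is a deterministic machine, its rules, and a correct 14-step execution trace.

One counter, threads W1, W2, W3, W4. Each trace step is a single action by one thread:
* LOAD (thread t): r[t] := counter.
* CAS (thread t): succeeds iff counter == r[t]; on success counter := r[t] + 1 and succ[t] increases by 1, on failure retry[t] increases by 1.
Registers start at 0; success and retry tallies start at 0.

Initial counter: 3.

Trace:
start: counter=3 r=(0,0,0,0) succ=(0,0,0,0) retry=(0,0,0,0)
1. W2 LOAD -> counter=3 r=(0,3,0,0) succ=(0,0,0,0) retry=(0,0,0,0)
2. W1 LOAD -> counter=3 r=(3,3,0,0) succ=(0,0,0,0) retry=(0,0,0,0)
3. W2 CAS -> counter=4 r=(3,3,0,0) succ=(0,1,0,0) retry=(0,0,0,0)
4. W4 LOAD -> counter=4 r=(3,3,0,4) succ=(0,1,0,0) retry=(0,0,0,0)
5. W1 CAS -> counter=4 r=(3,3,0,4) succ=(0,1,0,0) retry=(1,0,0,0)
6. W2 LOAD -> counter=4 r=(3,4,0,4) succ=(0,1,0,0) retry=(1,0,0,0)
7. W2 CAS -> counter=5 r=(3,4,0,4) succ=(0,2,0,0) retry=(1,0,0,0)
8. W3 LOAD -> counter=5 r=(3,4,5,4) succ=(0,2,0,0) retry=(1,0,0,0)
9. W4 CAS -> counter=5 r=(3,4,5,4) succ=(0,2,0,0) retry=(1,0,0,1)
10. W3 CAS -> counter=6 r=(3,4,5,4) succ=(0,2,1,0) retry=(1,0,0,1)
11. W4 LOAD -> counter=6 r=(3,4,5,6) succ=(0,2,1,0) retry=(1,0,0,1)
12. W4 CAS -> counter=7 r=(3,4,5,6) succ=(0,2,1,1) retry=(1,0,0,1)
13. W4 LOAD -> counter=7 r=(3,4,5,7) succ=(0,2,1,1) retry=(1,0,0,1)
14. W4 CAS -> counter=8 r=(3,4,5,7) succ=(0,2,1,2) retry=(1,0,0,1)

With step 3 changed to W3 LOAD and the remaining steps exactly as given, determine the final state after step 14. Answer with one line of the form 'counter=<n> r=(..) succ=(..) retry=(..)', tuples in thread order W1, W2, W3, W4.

counter=8 r=(3,4,5,7) succ=(1,1,1,2) retry=(0,0,0,1)

(re-executing from step 3 with the substitution; state before step 3: counter=3 r=(3,3,0,0) succ=(0,0,0,0) retry=(0,0,0,0))
3. W3 LOAD -> counter=3 r=(3,3,3,0) succ=(0,0,0,0) retry=(0,0,0,0)
4. W4 LOAD -> counter=3 r=(3,3,3,3) succ=(0,0,0,0) retry=(0,0,0,0)
5. W1 CAS -> counter=4 r=(3,3,3,3) succ=(1,0,0,0) retry=(0,0,0,0)
6. W2 LOAD -> counter=4 r=(3,4,3,3) succ=(1,0,0,0) retry=(0,0,0,0)
7. W2 CAS -> counter=5 r=(3,4,3,3) succ=(1,1,0,0) retry=(0,0,0,0)
8. W3 LOAD -> counter=5 r=(3,4,5,3) succ=(1,1,0,0) retry=(0,0,0,0)
9. W4 CAS -> counter=5 r=(3,4,5,3) succ=(1,1,0,0) retry=(0,0,0,1)
10. W3 CAS -> counter=6 r=(3,4,5,3) succ=(1,1,1,0) retry=(0,0,0,1)
11. W4 LOAD -> counter=6 r=(3,4,5,6) succ=(1,1,1,0) retry=(0,0,0,1)
12. W4 CAS -> counter=7 r=(3,4,5,6) succ=(1,1,1,1) retry=(0,0,0,1)
13. W4 LOAD -> counter=7 r=(3,4,5,7) succ=(1,1,1,1) retry=(0,0,0,1)
14. W4 CAS -> counter=8 r=(3,4,5,7) succ=(1,1,1,2) retry=(0,0,0,1)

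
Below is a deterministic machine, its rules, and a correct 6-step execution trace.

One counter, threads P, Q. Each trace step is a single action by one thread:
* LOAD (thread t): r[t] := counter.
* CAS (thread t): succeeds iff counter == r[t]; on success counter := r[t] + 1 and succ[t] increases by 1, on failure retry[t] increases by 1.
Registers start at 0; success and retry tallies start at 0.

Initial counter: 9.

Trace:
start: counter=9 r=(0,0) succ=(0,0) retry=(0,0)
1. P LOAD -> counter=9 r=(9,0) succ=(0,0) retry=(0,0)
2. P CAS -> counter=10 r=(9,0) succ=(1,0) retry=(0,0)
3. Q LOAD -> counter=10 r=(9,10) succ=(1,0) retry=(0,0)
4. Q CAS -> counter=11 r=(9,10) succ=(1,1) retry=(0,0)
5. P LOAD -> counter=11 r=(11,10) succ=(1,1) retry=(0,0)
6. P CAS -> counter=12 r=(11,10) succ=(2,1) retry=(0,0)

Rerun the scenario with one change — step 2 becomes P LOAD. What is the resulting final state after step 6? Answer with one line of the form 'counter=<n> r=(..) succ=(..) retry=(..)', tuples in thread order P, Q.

counter=11 r=(10,9) succ=(1,1) retry=(0,0)

(re-executing from step 2 with the substitution; state before step 2: counter=9 r=(9,0) succ=(0,0) retry=(0,0))
2. P LOAD -> counter=9 r=(9,0) succ=(0,0) retry=(0,0)
3. Q LOAD -> counter=9 r=(9,9) succ=(0,0) retry=(0,0)
4. Q CAS -> counter=10 r=(9,9) succ=(0,1) retry=(0,0)
5. P LOAD -> counter=10 r=(10,9) succ=(0,1) retry=(0,0)
6. P CAS -> counter=11 r=(10,9) succ=(1,1) retry=(0,0)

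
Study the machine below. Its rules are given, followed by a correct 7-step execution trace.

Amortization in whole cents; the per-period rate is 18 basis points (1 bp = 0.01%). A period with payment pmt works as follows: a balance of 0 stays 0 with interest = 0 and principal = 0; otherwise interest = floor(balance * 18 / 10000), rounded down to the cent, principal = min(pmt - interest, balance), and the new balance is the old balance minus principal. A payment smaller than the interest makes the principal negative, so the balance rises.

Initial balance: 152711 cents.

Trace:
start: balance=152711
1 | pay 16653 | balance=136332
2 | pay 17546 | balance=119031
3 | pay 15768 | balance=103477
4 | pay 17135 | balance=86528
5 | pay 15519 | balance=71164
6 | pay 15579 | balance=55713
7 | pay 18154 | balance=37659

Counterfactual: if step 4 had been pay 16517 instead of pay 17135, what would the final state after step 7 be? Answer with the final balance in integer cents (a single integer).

(re-executing from step 4 with the substitution; state before step 4: balance=103477)
4 | pay 16517 | balance=87146
5 | pay 15519 | balance=71783
6 | pay 15579 | balance=56333
7 | pay 18154 | balance=38280

38280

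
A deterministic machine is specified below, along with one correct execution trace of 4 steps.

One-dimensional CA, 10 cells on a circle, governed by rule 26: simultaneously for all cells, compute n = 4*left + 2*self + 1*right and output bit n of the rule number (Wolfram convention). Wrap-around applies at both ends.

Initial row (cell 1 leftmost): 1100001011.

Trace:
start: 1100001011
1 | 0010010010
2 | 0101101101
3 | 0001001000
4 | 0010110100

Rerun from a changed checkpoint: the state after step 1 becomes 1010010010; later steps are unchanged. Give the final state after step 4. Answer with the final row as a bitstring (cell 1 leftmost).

state after step 1 := 1010010010
2 | 0001101100
3 | 0011001010
4 | 0110110001

0110110001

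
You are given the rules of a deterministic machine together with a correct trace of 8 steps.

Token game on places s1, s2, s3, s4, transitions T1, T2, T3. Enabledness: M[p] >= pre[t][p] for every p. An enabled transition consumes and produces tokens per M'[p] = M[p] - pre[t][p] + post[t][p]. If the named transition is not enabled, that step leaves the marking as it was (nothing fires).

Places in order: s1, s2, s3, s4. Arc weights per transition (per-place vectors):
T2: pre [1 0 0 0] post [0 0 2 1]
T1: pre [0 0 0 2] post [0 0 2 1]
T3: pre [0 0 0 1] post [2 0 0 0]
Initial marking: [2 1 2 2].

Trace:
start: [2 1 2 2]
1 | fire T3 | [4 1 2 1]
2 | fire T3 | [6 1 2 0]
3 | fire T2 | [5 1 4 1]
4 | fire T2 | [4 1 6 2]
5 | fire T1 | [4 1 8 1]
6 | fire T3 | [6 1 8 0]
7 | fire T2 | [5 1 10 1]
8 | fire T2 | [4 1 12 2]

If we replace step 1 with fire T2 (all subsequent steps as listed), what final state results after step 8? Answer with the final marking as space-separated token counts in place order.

1 1 14 4

(re-executing from step 1 with the substitution; state before step 1: [2 1 2 2])
1 | fire T2 | [1 1 4 3]
2 | fire T3 | [3 1 4 2]
3 | fire T2 | [2 1 6 3]
4 | fire T2 | [1 1 8 4]
5 | fire T1 | [1 1 10 3]
6 | fire T3 | [3 1 10 2]
7 | fire T2 | [2 1 12 3]
8 | fire T2 | [1 1 14 4]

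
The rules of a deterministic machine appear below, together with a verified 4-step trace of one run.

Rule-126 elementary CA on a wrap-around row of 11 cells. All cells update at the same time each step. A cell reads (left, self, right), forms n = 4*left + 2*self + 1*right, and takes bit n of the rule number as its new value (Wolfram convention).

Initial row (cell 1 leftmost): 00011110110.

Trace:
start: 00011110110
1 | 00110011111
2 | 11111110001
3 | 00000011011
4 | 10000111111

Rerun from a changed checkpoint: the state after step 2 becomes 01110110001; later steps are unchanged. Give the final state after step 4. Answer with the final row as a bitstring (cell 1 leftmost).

01110001110

state after step 2 := 01110110001
3 | 11011111011
4 | 01110001110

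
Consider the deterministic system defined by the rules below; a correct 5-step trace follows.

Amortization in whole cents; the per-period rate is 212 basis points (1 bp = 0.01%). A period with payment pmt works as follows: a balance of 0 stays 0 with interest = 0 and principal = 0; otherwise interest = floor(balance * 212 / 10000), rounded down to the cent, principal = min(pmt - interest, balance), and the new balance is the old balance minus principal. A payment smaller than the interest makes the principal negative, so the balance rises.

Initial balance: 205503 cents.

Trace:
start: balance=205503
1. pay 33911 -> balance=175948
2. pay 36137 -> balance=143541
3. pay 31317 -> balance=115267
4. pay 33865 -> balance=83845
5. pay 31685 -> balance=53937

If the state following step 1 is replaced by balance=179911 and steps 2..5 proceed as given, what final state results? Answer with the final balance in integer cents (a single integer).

58246

state after step 1 := balance=179911
2. pay 36137 -> balance=147588
3. pay 31317 -> balance=119399
4. pay 33865 -> balance=88065
5. pay 31685 -> balance=58246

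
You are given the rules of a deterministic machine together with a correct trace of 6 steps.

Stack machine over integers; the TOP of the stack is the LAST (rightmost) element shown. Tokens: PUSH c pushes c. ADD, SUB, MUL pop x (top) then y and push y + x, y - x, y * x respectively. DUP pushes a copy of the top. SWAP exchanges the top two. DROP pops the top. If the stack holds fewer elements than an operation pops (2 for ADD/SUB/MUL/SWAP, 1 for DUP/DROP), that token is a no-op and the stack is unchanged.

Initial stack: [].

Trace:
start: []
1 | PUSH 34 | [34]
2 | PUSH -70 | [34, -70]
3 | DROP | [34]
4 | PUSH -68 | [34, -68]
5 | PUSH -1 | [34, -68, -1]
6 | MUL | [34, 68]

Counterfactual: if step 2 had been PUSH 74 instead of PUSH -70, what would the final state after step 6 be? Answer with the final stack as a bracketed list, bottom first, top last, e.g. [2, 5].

[34, 68]

(re-executing from step 2 with the substitution; state before step 2: [34])
2 | PUSH 74 | [34, 74]
3 | DROP | [34]
4 | PUSH -68 | [34, -68]
5 | PUSH -1 | [34, -68, -1]
6 | MUL | [34, 68]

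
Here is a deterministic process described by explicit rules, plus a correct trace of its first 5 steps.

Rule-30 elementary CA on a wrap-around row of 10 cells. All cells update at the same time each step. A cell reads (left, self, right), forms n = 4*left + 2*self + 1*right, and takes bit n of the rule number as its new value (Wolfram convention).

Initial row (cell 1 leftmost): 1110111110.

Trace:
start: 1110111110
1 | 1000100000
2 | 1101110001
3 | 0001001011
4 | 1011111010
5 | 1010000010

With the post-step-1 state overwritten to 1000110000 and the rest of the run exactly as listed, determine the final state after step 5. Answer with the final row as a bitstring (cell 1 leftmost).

state after step 1 := 1000110000
2 | 1101101001
3 | 0001001111
4 | 1011111000
5 | 1010000101

1010000101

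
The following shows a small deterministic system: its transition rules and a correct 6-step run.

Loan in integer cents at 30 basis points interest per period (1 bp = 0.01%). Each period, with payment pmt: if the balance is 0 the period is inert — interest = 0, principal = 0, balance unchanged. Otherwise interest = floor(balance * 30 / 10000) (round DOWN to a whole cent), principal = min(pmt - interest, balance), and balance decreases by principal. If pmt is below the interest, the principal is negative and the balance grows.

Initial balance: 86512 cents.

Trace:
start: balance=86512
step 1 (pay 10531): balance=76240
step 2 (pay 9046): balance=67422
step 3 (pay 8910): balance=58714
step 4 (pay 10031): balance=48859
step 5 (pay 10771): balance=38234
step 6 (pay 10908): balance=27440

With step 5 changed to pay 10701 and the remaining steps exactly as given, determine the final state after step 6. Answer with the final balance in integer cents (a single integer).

(re-executing from step 5 with the substitution; state before step 5: balance=48859)
step 5 (pay 10701): balance=38304
step 6 (pay 10908): balance=27510

27510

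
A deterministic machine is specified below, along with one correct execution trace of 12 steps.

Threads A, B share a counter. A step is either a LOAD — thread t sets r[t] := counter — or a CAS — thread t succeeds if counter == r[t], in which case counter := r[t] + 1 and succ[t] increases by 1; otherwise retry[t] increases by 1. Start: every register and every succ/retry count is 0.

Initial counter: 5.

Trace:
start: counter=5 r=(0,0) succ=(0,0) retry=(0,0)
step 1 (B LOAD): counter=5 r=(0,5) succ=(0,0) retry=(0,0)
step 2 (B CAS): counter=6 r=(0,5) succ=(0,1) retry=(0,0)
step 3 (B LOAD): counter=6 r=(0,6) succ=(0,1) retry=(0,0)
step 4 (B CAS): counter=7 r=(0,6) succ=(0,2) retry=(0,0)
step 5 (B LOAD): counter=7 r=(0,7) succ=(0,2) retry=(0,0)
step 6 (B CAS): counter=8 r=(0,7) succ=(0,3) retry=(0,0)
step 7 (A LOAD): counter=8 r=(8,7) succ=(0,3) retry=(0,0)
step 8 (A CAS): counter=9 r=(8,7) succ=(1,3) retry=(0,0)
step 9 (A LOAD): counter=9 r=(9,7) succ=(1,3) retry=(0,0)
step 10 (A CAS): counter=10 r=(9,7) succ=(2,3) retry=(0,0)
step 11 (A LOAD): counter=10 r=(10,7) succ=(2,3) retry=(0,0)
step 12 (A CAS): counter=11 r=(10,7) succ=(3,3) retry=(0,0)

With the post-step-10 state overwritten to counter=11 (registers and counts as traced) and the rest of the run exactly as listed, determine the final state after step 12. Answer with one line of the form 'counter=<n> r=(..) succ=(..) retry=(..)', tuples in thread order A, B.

state after step 10 := counter=11 r=(9,7) succ=(2,3) retry=(0,0)
step 11 (A LOAD): counter=11 r=(11,7) succ=(2,3) retry=(0,0)
step 12 (A CAS): counter=12 r=(11,7) succ=(3,3) retry=(0,0)

counter=12 r=(11,7) succ=(3,3) retry=(0,0)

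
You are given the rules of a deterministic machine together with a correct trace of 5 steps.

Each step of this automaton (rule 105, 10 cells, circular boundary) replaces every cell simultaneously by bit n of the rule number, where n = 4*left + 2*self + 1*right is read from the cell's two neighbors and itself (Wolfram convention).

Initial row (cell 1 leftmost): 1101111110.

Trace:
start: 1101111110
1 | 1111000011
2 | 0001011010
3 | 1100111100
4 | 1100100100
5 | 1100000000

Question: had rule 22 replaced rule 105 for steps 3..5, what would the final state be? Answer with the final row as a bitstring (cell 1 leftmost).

0011111111

(re-executing steps 3..5 under rule 22; state before step 3: 0001011010)
3 | 0011000011
4 | 1100100100
5 | 0011111111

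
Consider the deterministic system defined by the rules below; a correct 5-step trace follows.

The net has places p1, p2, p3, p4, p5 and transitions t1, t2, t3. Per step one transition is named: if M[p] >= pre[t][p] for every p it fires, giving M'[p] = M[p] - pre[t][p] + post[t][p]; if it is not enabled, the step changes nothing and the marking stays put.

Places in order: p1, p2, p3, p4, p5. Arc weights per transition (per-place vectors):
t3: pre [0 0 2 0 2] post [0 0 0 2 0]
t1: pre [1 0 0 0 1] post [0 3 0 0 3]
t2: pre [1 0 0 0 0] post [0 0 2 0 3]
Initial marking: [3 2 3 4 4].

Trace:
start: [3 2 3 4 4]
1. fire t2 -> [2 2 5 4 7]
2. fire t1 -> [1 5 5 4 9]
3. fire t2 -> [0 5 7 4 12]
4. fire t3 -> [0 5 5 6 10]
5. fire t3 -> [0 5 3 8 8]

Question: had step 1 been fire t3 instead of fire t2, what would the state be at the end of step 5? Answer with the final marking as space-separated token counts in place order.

(re-executing from step 1 with the substitution; state before step 1: [3 2 3 4 4])
1. fire t3 -> [3 2 1 6 2]
2. fire t1 -> [2 5 1 6 4]
3. fire t2 -> [1 5 3 6 7]
4. fire t3 -> [1 5 1 8 5]
5. fire t3 -> [1 5 1 8 5]

1 5 1 8 5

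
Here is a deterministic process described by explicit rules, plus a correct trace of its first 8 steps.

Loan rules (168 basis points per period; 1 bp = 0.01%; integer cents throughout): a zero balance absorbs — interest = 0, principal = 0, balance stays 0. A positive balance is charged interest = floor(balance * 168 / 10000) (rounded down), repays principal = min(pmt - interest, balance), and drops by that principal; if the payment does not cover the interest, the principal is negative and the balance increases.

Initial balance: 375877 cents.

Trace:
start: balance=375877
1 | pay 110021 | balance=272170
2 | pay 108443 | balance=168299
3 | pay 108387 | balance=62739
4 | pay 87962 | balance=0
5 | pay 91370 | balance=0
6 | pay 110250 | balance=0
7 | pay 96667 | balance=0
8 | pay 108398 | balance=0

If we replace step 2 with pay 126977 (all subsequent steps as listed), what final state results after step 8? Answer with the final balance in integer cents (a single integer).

(re-executing from step 2 with the substitution; state before step 2: balance=272170)
2 | pay 126977 | balance=149765
3 | pay 108387 | balance=43894
4 | pay 87962 | balance=0
5 | pay 91370 | balance=0
6 | pay 110250 | balance=0
7 | pay 96667 | balance=0
8 | pay 108398 | balance=0

0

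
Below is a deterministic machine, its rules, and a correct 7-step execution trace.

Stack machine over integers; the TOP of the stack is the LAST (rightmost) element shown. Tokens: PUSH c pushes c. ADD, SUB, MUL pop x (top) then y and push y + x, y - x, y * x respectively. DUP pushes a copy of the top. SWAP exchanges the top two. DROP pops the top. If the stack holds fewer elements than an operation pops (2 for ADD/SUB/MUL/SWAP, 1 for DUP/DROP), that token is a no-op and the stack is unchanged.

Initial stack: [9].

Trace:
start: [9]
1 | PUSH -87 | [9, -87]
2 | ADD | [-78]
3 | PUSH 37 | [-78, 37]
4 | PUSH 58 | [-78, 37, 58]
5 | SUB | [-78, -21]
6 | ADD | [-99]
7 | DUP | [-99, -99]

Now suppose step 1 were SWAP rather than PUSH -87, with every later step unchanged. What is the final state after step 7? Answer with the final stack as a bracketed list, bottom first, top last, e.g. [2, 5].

[-12, -12]

(re-executing from step 1 with the substitution; state before step 1: [9])
1 | SWAP | [9]
2 | ADD | [9]
3 | PUSH 37 | [9, 37]
4 | PUSH 58 | [9, 37, 58]
5 | SUB | [9, -21]
6 | ADD | [-12]
7 | DUP | [-12, -12]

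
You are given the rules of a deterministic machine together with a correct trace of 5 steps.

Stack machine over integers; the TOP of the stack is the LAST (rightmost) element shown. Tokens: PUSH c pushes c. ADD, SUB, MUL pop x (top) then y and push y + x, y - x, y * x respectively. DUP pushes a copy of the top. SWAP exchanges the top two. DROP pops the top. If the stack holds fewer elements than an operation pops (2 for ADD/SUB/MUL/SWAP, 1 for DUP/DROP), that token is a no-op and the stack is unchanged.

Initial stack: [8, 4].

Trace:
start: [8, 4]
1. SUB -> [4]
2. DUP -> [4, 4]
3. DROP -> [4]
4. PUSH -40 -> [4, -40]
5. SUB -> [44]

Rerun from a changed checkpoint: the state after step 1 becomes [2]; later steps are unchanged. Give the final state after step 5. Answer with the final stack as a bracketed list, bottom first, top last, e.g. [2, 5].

[42]

state after step 1 := [2]
2. DUP -> [2, 2]
3. DROP -> [2]
4. PUSH -40 -> [2, -40]
5. SUB -> [42]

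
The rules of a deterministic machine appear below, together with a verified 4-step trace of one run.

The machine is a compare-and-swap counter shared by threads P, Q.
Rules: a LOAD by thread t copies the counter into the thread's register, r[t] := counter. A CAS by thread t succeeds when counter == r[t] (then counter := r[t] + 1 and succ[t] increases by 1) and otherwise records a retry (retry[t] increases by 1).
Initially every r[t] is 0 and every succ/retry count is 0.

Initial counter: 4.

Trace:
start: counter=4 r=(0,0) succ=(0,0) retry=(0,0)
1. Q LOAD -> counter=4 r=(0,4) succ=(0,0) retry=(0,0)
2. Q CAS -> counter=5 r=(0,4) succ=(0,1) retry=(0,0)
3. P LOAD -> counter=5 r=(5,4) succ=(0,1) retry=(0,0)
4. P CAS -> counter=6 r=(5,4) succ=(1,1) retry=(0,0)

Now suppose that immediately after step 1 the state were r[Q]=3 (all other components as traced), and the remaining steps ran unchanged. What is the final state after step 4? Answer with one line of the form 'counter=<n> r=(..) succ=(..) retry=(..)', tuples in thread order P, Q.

state after step 1 := counter=4 r=(0,3) succ=(0,0) retry=(0,0)
2. Q CAS -> counter=4 r=(0,3) succ=(0,0) retry=(0,1)
3. P LOAD -> counter=4 r=(4,3) succ=(0,0) retry=(0,1)
4. P CAS -> counter=5 r=(4,3) succ=(1,0) retry=(0,1)

counter=5 r=(4,3) succ=(1,0) retry=(0,1)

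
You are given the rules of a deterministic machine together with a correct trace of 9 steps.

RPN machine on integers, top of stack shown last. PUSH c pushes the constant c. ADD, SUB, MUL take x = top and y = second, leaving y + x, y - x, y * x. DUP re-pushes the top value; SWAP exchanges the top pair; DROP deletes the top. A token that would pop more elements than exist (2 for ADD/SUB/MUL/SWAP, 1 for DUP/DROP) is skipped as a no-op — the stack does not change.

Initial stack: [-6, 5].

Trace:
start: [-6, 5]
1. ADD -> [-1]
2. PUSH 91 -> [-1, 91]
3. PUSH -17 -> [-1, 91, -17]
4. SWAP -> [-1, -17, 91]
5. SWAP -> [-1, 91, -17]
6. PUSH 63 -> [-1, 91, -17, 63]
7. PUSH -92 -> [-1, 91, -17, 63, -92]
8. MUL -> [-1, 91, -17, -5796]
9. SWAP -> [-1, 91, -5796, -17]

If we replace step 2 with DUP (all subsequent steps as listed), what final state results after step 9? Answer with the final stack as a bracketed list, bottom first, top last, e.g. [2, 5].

(re-executing from step 2 with the substitution; state before step 2: [-1])
2. DUP -> [-1, -1]
3. PUSH -17 -> [-1, -1, -17]
4. SWAP -> [-1, -17, -1]
5. SWAP -> [-1, -1, -17]
6. PUSH 63 -> [-1, -1, -17, 63]
7. PUSH -92 -> [-1, -1, -17, 63, -92]
8. MUL -> [-1, -1, -17, -5796]
9. SWAP -> [-1, -1, -5796, -17]

[-1, -1, -5796, -17]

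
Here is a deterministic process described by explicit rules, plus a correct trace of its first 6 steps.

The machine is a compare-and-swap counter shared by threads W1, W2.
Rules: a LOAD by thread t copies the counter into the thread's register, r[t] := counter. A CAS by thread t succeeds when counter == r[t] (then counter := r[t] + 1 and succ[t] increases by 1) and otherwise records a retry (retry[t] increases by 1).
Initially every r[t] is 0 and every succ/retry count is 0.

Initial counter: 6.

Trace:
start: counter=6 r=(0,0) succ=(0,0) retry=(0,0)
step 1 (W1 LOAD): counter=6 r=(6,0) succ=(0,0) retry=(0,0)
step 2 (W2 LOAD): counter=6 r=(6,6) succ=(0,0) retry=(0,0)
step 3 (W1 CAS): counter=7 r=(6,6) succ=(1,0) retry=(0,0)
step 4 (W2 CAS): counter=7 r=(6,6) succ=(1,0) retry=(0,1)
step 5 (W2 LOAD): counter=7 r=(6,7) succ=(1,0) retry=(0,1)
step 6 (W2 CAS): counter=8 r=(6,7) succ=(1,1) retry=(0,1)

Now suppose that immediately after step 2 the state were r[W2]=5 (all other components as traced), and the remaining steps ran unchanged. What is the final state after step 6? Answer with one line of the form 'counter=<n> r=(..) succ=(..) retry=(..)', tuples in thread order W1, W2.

counter=8 r=(6,7) succ=(1,1) retry=(0,1)

state after step 2 := counter=6 r=(6,5) succ=(0,0) retry=(0,0)
step 3 (W1 CAS): counter=7 r=(6,5) succ=(1,0) retry=(0,0)
step 4 (W2 CAS): counter=7 r=(6,5) succ=(1,0) retry=(0,1)
step 5 (W2 LOAD): counter=7 r=(6,7) succ=(1,0) retry=(0,1)
step 6 (W2 CAS): counter=8 r=(6,7) succ=(1,1) retry=(0,1)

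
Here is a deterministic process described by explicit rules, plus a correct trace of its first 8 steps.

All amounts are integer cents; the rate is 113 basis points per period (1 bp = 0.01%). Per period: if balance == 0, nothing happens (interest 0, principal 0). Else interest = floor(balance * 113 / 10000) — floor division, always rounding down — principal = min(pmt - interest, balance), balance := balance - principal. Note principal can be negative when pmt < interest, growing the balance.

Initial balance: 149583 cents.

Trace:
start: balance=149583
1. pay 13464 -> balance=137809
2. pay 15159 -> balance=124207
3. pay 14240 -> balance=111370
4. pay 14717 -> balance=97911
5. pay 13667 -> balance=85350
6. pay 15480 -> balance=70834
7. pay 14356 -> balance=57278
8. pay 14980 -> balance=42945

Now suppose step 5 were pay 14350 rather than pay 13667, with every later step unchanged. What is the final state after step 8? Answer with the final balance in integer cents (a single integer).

(re-executing from step 5 with the substitution; state before step 5: balance=97911)
5. pay 14350 -> balance=84667
6. pay 15480 -> balance=70143
7. pay 14356 -> balance=56579
8. pay 14980 -> balance=42238

42238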